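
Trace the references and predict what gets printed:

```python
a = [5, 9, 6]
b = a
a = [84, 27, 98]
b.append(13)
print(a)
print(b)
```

Key concept: rebinding vs mutation: a is rebound to a new list, b still points at the original.
Step by step:
`a = [5, 9, 6]` → a = [5, 9, 6]
`b = a` → b = [5, 9, 6] (same object as a)
`a = [84, 27, 98]` → a = [84, 27, 98]
`b.append(13)` → b = [5, 9, 6, 13]
`print(a)` → prints [84, 27, 98]
`print(b)` → prints [5, 9, 6, 13]

Answer:
[84, 27, 98]
[5, 9, 6, 13]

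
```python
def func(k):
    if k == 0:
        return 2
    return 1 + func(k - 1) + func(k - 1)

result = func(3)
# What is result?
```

func(k) = 1 + 2·func(k-1), func(0)=2. Closed form: (2+1)·2^3 - 1 = 23.

Answer: 23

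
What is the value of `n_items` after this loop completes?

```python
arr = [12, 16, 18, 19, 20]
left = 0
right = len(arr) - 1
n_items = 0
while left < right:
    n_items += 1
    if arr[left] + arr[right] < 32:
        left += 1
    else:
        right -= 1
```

Steps to find pair summing to 32
`n_items` takes the values: 0 → 1 → 2 → 3 → 4

Answer: 4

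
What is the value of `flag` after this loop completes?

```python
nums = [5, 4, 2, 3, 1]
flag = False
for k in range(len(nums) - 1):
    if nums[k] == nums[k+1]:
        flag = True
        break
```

Check consecutive duplicates in [5, 4, 2, 3, 1]
`flag` takes the values: False

Answer: False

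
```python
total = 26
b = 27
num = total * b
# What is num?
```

Trace:
`total = 26` → total = 26
`b = 27` → b = 27
`num = total * b` → num = 702
So num = 702

Answer: 702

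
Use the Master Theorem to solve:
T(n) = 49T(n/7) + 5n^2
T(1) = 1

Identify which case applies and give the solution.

a=49, b=7, f(n)=5n^2. log_7(49) = 2. Since c=2 = 2, Case 2 applies: T(n) = Θ(n^log_b(a) · log n) = O(n^2 log n).

Answer: O(n^2 log n) - Case 2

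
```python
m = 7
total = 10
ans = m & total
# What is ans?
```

Trace:
`m = 7` → m = 7
`total = 10` → total = 10
`ans = m & total` → ans = 2
So ans = 2

Answer: 2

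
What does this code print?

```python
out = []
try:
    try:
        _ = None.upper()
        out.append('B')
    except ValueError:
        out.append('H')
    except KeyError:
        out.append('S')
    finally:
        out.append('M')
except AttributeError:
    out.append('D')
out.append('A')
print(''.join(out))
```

Execution trace: 'M' (inner finally) → 'D' (outer except AttributeError) → 'A' (after the try/except). Output: MDA

Answer: MDA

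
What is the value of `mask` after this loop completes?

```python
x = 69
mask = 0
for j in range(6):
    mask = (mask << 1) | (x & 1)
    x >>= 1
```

Reverse lowest 6 bits of 69
`mask` takes the values: 0 → 1 → 2 → 5 → 10 → 20 → 40

Answer: 40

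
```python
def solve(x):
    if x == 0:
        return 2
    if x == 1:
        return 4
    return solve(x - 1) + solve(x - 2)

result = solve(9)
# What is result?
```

Build up from base cases: solve(0)=2, solve(1)=4, solve(2)=6, solve(3)=10, solve(4)=16, solve(5)=26, solve(6)=42, ..., solve(9)=178

Answer: 178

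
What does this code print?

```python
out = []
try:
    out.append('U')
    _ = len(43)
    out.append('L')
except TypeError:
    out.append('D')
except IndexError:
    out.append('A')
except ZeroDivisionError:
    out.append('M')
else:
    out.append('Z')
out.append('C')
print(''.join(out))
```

Execution trace: 'U' (try body) → 'D' (except TypeError) → 'C' (after the try/except). Output: UDC

Answer: UDC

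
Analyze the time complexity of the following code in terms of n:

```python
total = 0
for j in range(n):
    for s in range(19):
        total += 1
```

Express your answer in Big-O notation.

Each loop level contributes: n × 1. Multiplying the contributions gives O(n).

Answer: O(n)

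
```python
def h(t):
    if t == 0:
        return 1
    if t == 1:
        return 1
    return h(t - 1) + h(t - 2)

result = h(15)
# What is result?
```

Build up from base cases: h(0)=1, h(1)=1, h(2)=2, h(3)=3, h(4)=5, h(5)=8, h(6)=13, ..., h(15)=987

Answer: 987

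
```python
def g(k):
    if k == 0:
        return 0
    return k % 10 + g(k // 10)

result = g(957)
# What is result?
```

Sum of digits of 957: 7 + 5 + 9 = 21

Answer: 21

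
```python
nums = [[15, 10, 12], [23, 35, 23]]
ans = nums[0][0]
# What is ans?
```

Trace:
`nums = [[15, 10, 12], [23, 35, 23]]` → nums = [[15, 10, 12], [23, 35, 23]]
`ans = nums[0][0]` → ans = 15
So ans = 15

Answer: 15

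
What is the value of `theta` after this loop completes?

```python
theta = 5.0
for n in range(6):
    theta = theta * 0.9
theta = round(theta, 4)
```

Exponential decay: 5.0 * 0.9^6
`theta` takes the values: 5.0 → 4.5 → 4.05 → 3.645 → 3.2805 → 2.95245 → 2.657205 → 2.6572

Answer: 2.6572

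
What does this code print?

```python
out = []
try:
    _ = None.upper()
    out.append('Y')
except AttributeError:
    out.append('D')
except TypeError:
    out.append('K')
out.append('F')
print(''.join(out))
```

Execution trace: 'D' (except AttributeError) → 'F' (after the try/except). Output: DF

Answer: DF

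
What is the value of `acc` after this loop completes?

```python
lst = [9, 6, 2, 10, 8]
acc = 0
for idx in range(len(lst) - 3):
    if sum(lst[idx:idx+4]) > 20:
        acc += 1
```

Count windows with sum > 20
`acc` takes the values: 0 → 1 → 2

Answer: 2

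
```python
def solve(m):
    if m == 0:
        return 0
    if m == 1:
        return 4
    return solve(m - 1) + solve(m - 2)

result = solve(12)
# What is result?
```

Build up from base cases: solve(0)=0, solve(1)=4, solve(2)=4, solve(3)=8, solve(4)=12, solve(5)=20, solve(6)=32, ..., solve(12)=576

Answer: 576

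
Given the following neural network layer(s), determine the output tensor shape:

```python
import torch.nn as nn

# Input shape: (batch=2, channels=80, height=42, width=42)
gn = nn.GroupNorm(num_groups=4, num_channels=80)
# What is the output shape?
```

Input: (2, 80, 42, 42) -> Output: (2, 80, 42, 42)

Answer: (2, 80, 42, 42)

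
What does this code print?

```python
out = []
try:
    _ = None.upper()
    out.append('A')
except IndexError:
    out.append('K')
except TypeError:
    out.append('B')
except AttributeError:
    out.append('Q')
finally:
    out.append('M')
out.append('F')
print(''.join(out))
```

Execution trace: 'Q' (except AttributeError) → 'M' (finally) → 'F' (after the try/except). Output: QMF

Answer: QMF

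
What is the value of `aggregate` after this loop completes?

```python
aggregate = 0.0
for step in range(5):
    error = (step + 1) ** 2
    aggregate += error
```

Sum of squared losses 1² + 2² + ... + 5²
`aggregate` takes the values: 0.0 → 1.0 → 5.0 → 14.0 → 30.0 → 55.0

Answer: 55.0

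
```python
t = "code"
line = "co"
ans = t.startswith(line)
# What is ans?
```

Trace:
`t = "code"` → t = 'code'
`line = "co"` → line = 'co'
`ans = t.startswith(line)` → ans = True
So ans = True

Answer: True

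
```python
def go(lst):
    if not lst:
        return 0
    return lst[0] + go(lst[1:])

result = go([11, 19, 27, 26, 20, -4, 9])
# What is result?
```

11 + 19 + 27 + 26 + 20 + (-4) + 9 + 0 = 108

Answer: 108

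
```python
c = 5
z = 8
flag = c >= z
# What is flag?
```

Trace:
`c = 5` → c = 5
`z = 8` → z = 8
`flag = c >= z` → flag = False
So flag = False

Answer: False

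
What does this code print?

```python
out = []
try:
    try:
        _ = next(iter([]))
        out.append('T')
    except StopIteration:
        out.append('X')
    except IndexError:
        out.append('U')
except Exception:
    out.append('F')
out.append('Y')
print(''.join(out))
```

Execution trace: 'X' (inner except StopIteration) → 'Y' (after the try/except). Output: XY

Answer: XY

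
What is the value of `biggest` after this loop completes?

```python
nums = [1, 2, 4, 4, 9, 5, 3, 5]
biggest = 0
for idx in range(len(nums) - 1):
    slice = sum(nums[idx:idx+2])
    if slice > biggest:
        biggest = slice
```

Max sum of 2-element window in [1, 2, 4, 4, 9, 5, 3, 5]
`biggest` takes the values: 0 → 3 → 6 → 8 → 13 → 14

Answer: 14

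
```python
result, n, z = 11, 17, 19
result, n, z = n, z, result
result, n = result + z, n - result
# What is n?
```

Trace:
`result, n, z = 11, 17, 19` → result = 11; n = 17; z = 19
`result, n, z = n, z, result` → result = 17; n = 19; z = 11
`result, n = result + z, n - result` → result = 28; n = 2
So n = 2

Answer: 2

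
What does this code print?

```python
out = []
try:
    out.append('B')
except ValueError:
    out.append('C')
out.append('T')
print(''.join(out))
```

Execution trace: 'B' (try body, no exception) → 'T' (after the try/except). Output: BT

Answer: BT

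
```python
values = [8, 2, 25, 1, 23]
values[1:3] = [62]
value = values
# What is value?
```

Trace:
`values = [8, 2, 25, 1, 23]` → values = [8, 2, 25, 1, 23]
`values[1:3] = [62]` → values = [8, 62, 1, 23]
`value = values` → value = [8, 62, 1, 23]
So value = [8, 62, 1, 23]

Answer: [8, 62, 1, 23]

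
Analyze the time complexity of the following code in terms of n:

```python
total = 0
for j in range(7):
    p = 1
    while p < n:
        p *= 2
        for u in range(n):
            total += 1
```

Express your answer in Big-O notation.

Each loop level contributes: 1 × log n × n. Multiplying the contributions gives O(n log n).

Answer: O(n log n)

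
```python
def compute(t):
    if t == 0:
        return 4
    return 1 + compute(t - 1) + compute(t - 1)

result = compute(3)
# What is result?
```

compute(t) = 1 + 2·compute(t-1), compute(0)=4. Closed form: (4+1)·2^3 - 1 = 39.

Answer: 39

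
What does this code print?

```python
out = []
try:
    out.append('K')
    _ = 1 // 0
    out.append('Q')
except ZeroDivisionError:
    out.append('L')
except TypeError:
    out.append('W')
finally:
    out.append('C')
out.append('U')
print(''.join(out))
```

Execution trace: 'K' (try body) → 'L' (except ZeroDivisionError) → 'C' (finally) → 'U' (after the try/except). Output: KLCU

Answer: KLCU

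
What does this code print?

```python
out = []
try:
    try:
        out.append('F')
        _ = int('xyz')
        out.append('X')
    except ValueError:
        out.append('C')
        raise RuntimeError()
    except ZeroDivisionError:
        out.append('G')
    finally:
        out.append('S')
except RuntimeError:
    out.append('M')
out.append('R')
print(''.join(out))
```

Execution trace: 'F' (inner try body) → 'C' (inner except ValueError) → 'S' (inner finally) → 'M' (outer except RuntimeError) → 'R' (after the try/except). Output: FCSMR

Answer: FCSMR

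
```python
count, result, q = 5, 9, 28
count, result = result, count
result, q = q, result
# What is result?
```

Trace:
`count, result, q = 5, 9, 28` → count = 5; result = 9; q = 28
`count, result = result, count` → count = 9; result = 5
`result, q = q, result` → result = 28; q = 5
So result = 28

Answer: 28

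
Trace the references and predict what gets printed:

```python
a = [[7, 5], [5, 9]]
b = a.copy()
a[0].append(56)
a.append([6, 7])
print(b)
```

Key concept: shallow copy with nested lists.
Step by step:
`a = [[7, 5], [5, 9]]` → a = [[7, 5], [5, 9]]
`b = a.copy()` → b = [[7, 5], [5, 9]]
`a[0].append(56)` → a = [[7, 5, 56], [5, 9]]; b = [[7, 5, 56], [5, 9]]
`a.append([6, 7])` → a = [[7, 5, 56], [5, 9], [6, 7]]
`print(b)` → prints [[7, 5, 56], [5, 9]]

Answer: [[7, 5, 56], [5, 9]]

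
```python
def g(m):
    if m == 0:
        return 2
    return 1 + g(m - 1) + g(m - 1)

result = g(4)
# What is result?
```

g(m) = 1 + 2·g(m-1), g(0)=2. Closed form: (2+1)·2^4 - 1 = 47.

Answer: 47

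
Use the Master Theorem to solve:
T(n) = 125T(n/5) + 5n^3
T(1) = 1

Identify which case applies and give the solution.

a=125, b=5, f(n)=5n^3. log_5(125) = 3. Since c=3 = 3, Case 2 applies: T(n) = Θ(n^log_b(a) · log n) = O(n^3 log n).

Answer: O(n^3 log n) - Case 2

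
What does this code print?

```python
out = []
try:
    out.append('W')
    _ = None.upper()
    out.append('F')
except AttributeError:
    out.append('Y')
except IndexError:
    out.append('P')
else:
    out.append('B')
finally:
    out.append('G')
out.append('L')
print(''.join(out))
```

Execution trace: 'W' (try body) → 'Y' (except AttributeError) → 'G' (finally) → 'L' (after the try/except). Output: WYGL

Answer: WYGL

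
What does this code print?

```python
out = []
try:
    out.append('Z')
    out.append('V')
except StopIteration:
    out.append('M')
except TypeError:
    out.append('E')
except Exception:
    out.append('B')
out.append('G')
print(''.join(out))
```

Execution trace: 'Z' (try body) → 'V' (try body, no exception) → 'G' (after the try/except). Output: ZVG

Answer: ZVG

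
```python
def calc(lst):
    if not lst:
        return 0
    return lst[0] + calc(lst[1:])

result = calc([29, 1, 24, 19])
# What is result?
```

29 + 1 + 24 + 19 + 0 = 73

Answer: 73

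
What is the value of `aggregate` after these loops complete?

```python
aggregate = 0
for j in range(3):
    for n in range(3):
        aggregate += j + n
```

Sum of all j+n for j,n in 3x3
`aggregate` takes the values: 0 → 1 → 3 → 4 → 6 → 9 → 11 → 14 → 18

Answer: 18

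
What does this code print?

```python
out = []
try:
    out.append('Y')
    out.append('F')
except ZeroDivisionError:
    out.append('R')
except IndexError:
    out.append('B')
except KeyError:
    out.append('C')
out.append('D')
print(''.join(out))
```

Execution trace: 'Y' (try body) → 'F' (try body, no exception) → 'D' (after the try/except). Output: YFD

Answer: YFD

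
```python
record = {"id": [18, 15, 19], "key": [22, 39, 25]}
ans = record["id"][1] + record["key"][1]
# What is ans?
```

Trace:
`record = {"id": [18, 15, 19], "key": [22, 39, 25]}` → record = {'id': [18, 15, 19], 'key': [22, 39, 25]}
`ans = record["id"][1] + record["key"][1]` → ans = 54
So ans = 54

Answer: 54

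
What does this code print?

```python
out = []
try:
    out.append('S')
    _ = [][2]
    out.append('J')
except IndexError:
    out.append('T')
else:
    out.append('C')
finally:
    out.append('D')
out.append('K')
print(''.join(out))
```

Execution trace: 'S' (try body) → 'T' (except IndexError) → 'D' (finally) → 'K' (after the try/except). Output: STDK

Answer: STDK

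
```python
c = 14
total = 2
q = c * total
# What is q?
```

Trace:
`c = 14` → c = 14
`total = 2` → total = 2
`q = c * total` → q = 28
So q = 28

Answer: 28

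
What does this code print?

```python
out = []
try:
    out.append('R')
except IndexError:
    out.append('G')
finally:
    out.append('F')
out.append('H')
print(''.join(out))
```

Execution trace: 'R' (try body, no exception) → 'F' (finally) → 'H' (after the try/except). Output: RFH

Answer: RFH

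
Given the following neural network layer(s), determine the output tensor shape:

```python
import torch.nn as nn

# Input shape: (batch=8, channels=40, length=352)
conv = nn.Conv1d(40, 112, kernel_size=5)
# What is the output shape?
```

Input: (8, 40, 352) -> Output: (8, 112, 348)

Answer: (8, 112, 348)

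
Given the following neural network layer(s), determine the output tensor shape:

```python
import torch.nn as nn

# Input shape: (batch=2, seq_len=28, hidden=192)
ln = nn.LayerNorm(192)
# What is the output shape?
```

Input: (2, 28, 192) -> Output: (2, 28, 192)

Answer: (2, 28, 192)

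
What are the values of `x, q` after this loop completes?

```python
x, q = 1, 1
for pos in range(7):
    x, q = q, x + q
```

Fibonacci: after 7 iterations
`x, q` takes the values: (1, 1) → (1, 2) → (2, 3) → (3, 5) → (5, 8) → (8, 13) → (13, 21) → (21, 34)

Answer: 21, 34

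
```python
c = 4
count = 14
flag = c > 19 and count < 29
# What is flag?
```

Trace:
`c = 4` → c = 4
`count = 14` → count = 14
`flag = c > 19 and count < 29` → flag = False
So flag = False

Answer: False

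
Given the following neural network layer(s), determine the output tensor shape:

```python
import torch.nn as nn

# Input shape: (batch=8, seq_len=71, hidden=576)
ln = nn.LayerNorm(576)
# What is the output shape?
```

Input: (8, 71, 576) -> Output: (8, 71, 576)

Answer: (8, 71, 576)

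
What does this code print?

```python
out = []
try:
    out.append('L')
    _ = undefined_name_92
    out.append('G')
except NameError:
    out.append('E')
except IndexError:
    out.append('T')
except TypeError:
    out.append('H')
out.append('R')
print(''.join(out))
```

Execution trace: 'L' (try body) → 'E' (except NameError) → 'R' (after the try/except). Output: LER

Answer: LER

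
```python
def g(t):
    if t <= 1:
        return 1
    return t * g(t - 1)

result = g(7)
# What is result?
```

g(7) = 7 * 6 * 5 * 4 * 3 * 2 * 1 = 5040

Answer: 5040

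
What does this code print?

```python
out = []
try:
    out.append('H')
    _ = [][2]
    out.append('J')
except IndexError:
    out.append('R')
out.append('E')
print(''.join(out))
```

Execution trace: 'H' (try body) → 'R' (except IndexError) → 'E' (after the try/except). Output: HRE

Answer: HRE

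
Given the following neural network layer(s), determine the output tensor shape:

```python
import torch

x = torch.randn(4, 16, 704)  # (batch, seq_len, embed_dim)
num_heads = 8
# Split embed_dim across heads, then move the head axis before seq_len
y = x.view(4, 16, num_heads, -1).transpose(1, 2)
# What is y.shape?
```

Input: (4, 16, 704) -> head_dim = 704 // 8 = 88; after view: (4, 16, 8, 88) -> after transpose(1, 2): (4, 8, 16, 88) -> Output: (4, 8, 16, 88)

Answer: (4, 8, 16, 88)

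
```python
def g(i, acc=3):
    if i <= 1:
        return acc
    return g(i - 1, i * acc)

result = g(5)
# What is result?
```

Accumulator trace (n, acc): (5, 3) -> (4, 15) -> (3, 60) -> (2, 180) -> (1, 360) -> return 360

Answer: 360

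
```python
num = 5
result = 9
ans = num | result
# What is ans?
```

Trace:
`num = 5` → num = 5
`result = 9` → result = 9
`ans = num | result` → ans = 13
So ans = 13

Answer: 13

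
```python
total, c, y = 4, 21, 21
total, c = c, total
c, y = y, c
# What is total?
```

Trace:
`total, c, y = 4, 21, 21` → total = 4; c = 21; y = 21
`total, c = c, total` → total = 21; c = 4
`c, y = y, c` → c = 21; y = 4
So total = 21

Answer: 21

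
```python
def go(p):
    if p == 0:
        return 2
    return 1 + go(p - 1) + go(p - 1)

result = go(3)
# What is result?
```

go(p) = 1 + 2·go(p-1), go(0)=2. Closed form: (2+1)·2^3 - 1 = 23.

Answer: 23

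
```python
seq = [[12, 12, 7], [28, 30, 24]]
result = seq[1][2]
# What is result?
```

Trace:
`seq = [[12, 12, 7], [28, 30, 24]]` → seq = [[12, 12, 7], [28, 30, 24]]
`result = seq[1][2]` → result = 24
So result = 24

Answer: 24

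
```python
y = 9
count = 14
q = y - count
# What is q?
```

Trace:
`y = 9` → y = 9
`count = 14` → count = 14
`q = y - count` → q = -5
So q = -5

Answer: -5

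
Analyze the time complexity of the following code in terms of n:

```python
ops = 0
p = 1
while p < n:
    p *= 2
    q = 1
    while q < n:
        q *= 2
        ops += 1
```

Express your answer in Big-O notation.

Each loop level contributes: log n × log n. Multiplying the contributions gives O(log² n).

Answer: O(log² n)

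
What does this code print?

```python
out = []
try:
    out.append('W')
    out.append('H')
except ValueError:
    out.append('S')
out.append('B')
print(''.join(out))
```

Execution trace: 'W' (try body) → 'H' (try body, no exception) → 'B' (after the try/except). Output: WHB

Answer: WHB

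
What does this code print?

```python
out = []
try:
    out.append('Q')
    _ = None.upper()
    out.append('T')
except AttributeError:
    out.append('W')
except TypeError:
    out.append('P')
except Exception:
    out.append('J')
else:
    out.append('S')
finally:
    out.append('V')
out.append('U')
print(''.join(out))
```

Execution trace: 'Q' (try body) → 'W' (except AttributeError) → 'V' (finally) → 'U' (after the try/except). Output: QWVU

Answer: QWVU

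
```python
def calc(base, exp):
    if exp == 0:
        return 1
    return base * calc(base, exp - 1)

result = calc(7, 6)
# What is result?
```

calc(7, 6) = 7 * 7 * 7 * 7 * 7 * 7 = 117649

Answer: 117649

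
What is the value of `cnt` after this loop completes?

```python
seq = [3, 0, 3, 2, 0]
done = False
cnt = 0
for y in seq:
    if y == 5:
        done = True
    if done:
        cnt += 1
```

Count elements after first 5 in [3, 0, 3, 2, 0]
`cnt` takes the values: 0

Answer: 0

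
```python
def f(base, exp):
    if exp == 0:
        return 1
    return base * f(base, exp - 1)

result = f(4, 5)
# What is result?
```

f(4, 5) = 4 * 4 * 4 * 4 * 4 = 1024

Answer: 1024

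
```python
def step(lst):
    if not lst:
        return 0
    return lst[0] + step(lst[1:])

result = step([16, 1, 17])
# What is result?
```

16 + 1 + 17 + 0 = 34

Answer: 34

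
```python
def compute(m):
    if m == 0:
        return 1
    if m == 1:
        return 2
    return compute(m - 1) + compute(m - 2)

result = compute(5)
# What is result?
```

Build up from base cases: compute(0)=1, compute(1)=2, compute(2)=3, compute(3)=5, compute(4)=8, compute(5)=13

Answer: 13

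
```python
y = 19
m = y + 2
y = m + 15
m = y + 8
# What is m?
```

Trace:
`y = 19` → y = 19
`m = y + 2` → m = 21
`y = m + 15` → y = 36
`m = y + 8` → m = 44
So m = 44

Answer: 44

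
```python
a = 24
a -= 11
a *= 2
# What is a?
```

Trace:
`a = 24` → a = 24
`a -= 11` → a = 13
`a *= 2` → a = 26
So a = 26

Answer: 26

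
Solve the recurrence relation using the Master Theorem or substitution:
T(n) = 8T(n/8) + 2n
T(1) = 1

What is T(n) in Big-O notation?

By Master Theorem: a=8, b=8, f(n)=2n. Since log_8(8) = 1 and f(n) = Θ(n^1), Case 2 applies. T(n) = O(n log n).

Answer: O(n log n)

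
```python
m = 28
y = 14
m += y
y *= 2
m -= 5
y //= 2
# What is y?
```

Trace:
`m = 28` → m = 28
`y = 14` → y = 14
`m += y` → m = 42
`y *= 2` → y = 28
`m -= 5` → m = 37
`y //= 2` → y = 14
So y = 14

Answer: 14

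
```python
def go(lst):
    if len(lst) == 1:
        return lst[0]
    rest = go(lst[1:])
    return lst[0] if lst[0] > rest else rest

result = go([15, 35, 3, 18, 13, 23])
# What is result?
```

Recursive max over [15, 35, 3, 18, 13, 23] = 35

Answer: 35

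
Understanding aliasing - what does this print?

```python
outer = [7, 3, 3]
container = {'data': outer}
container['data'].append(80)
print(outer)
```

Key concept: dict holds reference to list.
Step by step:
`outer = [7, 3, 3]` → outer = [7, 3, 3]
`container = {'data': outer}` → container = {'data': [7, 3, 3]}
`container['data'].append(80)` → outer = [7, 3, 3, 80]; container = {'data': [7, 3, 3, 80]}
`print(outer)` → prints [7, 3, 3, 80]

Answer: [7, 3, 3, 80]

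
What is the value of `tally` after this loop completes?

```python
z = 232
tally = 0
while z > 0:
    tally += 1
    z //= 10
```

Count digits by repeated division by 10
`tally` takes the values: 0 → 1 → 2 → 3

Answer: 3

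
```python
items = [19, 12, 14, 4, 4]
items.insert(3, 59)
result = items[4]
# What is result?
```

Trace:
`items = [19, 12, 14, 4, 4]` → items = [19, 12, 14, 4, 4]
`items.insert(3, 59)` → items = [19, 12, 14, 59, 4, 4]
`result = items[4]` → result = 4
So result = 4

Answer: 4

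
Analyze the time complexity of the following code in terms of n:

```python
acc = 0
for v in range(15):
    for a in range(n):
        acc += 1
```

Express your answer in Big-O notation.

Each loop level contributes: 1 × n. Multiplying the contributions gives O(n).

Answer: O(n)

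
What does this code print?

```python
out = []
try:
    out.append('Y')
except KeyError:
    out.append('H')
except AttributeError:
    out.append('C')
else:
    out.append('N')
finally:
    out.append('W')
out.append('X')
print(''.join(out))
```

Execution trace: 'Y' (try body, no exception) → 'N' (else) → 'W' (finally) → 'X' (after the try/except). Output: YNWX

Answer: YNWX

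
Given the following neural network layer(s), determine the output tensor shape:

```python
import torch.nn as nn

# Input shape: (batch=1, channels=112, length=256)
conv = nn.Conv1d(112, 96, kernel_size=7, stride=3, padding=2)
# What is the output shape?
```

Input: (1, 112, 256) -> Output: (1, 96, 85)

Answer: (1, 96, 85)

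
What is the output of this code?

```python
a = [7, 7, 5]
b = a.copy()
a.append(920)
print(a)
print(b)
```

Key concept: list.copy() creates independent copy.
Step by step:
`a = [7, 7, 5]` → a = [7, 7, 5]
`b = a.copy()` → b = [7, 7, 5]
`a.append(920)` → a = [7, 7, 5, 920]
`print(a)` → prints [7, 7, 5, 920]
`print(b)` → prints [7, 7, 5]

Answer:
[7, 7, 5, 920]
[7, 7, 5]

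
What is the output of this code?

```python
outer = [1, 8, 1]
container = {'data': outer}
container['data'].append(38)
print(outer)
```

Key concept: dict holds reference to list.
Step by step:
`outer = [1, 8, 1]` → outer = [1, 8, 1]
`container = {'data': outer}` → container = {'data': [1, 8, 1]}
`container['data'].append(38)` → outer = [1, 8, 1, 38]; container = {'data': [1, 8, 1, 38]}
`print(outer)` → prints [1, 8, 1, 38]

Answer: [1, 8, 1, 38]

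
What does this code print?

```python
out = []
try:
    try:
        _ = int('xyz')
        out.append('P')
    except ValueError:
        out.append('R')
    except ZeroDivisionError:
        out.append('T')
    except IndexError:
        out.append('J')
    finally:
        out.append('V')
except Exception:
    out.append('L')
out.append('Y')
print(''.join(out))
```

Execution trace: 'R' (inner except ValueError) → 'V' (inner finally) → 'Y' (after the try/except). Output: RVY

Answer: RVY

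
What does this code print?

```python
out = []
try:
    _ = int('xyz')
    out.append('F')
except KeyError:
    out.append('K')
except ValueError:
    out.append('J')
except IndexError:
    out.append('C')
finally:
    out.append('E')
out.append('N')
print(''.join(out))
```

Execution trace: 'J' (except ValueError) → 'E' (finally) → 'N' (after the try/except). Output: JEN

Answer: JEN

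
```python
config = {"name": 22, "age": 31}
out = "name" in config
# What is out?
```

Trace:
`config = {"name": 22, "age": 31}` → config = {'name': 22, 'age': 31}
`out = "name" in config` → out = True
So out = True

Answer: True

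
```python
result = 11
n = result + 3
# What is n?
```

Trace:
`result = 11` → result = 11
`n = result + 3` → n = 14
So n = 14

Answer: 14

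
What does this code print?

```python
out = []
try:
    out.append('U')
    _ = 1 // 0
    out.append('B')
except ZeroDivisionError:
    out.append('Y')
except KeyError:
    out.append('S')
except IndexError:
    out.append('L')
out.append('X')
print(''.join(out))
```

Execution trace: 'U' (try body) → 'Y' (except ZeroDivisionError) → 'X' (after the try/except). Output: UYX

Answer: UYX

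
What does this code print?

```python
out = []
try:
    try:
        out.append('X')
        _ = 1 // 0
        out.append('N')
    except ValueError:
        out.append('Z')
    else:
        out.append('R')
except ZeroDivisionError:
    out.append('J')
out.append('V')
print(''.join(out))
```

Execution trace: 'X' (try body) → 'J' (outer except ZeroDivisionError) → 'V' (after the try/except). Output: XJV

Answer: XJV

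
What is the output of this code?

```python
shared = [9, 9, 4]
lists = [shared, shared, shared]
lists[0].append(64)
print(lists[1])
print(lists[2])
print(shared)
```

Key concept: list of same reference.
Step by step:
`shared = [9, 9, 4]` → shared = [9, 9, 4]
`lists = [shared, shared, shared]` → lists = [[9, 9, 4], [9, 9, 4], [9, 9, 4]]
`lists[0].append(64)` → shared = [9, 9, 4, 64]; lists = [[9, 9, 4, 64], [9, 9, 4, 64], [9, 9, 4, 64]]
`print(lists[1])` → prints [9, 9, 4, 64]
`print(lists[2])` → prints [9, 9, 4, 64]
`print(shared)` → prints [9, 9, 4, 64]

Answer:
[9, 9, 4, 64]
[9, 9, 4, 64]
[9, 9, 4, 64]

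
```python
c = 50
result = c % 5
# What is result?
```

Trace:
`c = 50` → c = 50
`result = c % 5` → result = 0
So result = 0

Answer: 0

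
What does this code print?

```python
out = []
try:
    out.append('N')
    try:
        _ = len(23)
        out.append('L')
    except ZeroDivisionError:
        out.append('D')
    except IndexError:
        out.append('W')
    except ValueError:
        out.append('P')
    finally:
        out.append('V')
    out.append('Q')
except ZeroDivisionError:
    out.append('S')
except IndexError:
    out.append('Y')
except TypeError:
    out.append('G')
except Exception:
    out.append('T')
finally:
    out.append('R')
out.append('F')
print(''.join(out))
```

Execution trace: 'N' (try body) → 'V' (inner finally) → 'G' (except TypeError) → 'R' (finally) → 'F' (after the try/except). Output: NVGRF

Answer: NVGRF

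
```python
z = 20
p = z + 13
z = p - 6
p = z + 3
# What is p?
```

Trace:
`z = 20` → z = 20
`p = z + 13` → p = 33
`z = p - 6` → z = 27
`p = z + 3` → p = 30
So p = 30

Answer: 30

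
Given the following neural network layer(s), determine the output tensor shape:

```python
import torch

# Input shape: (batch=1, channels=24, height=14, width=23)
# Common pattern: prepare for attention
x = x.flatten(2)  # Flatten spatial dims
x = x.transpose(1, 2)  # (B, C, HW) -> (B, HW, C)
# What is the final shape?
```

Input: (1, 24, 14, 23) -> after flatten(2): (1, 24, 322) -> Output: (1, 322, 24)

Answer: (1, 322, 24)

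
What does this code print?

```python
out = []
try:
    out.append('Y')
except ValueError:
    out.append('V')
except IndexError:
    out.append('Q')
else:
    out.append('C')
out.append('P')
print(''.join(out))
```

Execution trace: 'Y' (try body, no exception) → 'C' (else) → 'P' (after the try/except). Output: YCP

Answer: YCP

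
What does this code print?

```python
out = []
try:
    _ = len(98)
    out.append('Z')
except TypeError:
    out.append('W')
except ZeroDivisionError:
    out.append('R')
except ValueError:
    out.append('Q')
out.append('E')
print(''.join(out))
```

Execution trace: 'W' (except TypeError) → 'E' (after the try/except). Output: WE

Answer: WE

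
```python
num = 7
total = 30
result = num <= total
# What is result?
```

Trace:
`num = 7` → num = 7
`total = 30` → total = 30
`result = num <= total` → result = True
So result = True

Answer: True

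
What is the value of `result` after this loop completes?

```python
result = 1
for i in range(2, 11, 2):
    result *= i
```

Product of even numbers 2 to 10
`result` takes the values: 1 → 2 → 8 → 48 → 384 → 3840

Answer: 3840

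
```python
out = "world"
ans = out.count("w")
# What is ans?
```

Trace:
`out = "world"` → out = 'world'
`ans = out.count("w")` → ans = 1
So ans = 1

Answer: 1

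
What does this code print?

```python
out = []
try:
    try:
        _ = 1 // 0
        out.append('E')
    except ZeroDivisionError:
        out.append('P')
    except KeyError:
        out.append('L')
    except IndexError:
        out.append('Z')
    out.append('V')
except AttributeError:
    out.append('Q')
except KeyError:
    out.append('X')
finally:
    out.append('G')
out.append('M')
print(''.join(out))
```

Execution trace: 'P' (inner except ZeroDivisionError) → 'V' (try body, no exception) → 'G' (finally) → 'M' (after the try/except). Output: PVGM

Answer: PVGM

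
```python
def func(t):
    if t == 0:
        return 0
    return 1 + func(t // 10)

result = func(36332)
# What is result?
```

Count of digits of 36332: 5

Answer: 5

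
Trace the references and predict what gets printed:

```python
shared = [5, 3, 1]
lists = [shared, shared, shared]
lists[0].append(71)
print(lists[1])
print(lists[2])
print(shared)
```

Key concept: list of same reference.
Step by step:
`shared = [5, 3, 1]` → shared = [5, 3, 1]
`lists = [shared, shared, shared]` → lists = [[5, 3, 1], [5, 3, 1], [5, 3, 1]]
`lists[0].append(71)` → shared = [5, 3, 1, 71]; lists = [[5, 3, 1, 71], [5, 3, 1, 71], [5, 3, 1, 71]]
`print(lists[1])` → prints [5, 3, 1, 71]
`print(lists[2])` → prints [5, 3, 1, 71]
`print(shared)` → prints [5, 3, 1, 71]

Answer:
[5, 3, 1, 71]
[5, 3, 1, 71]
[5, 3, 1, 71]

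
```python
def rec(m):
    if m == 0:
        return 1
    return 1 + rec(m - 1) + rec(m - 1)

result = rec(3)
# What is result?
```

rec(m) = 1 + 2·rec(m-1), rec(0)=1. Closed form: (1+1)·2^3 - 1 = 15.

Answer: 15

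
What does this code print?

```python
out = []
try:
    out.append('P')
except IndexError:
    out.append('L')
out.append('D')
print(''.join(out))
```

Execution trace: 'P' (try body, no exception) → 'D' (after the try/except). Output: PD

Answer: PD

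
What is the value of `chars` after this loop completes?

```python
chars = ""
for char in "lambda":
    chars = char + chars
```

Reverse 'lambda'
`chars` takes the values: "" → "l" → "al" → "mal" → "bmal" → "dbmal" → "adbmal"

Answer: "adbmal"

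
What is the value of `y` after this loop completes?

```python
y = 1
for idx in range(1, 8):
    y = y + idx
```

Start at 1, add 1 through 7
`y` takes the values: 1 → 2 → 4 → 7 → 11 → 16 → 22 → 29

Answer: 29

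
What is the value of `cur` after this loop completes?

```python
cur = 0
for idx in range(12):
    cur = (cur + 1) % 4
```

Increment mod 4, 12 times = 0
`cur` takes the values: 0 → 1 → 2 → 3 → 0 → 1 → 2 → 3 → 0 → 1 → 2 → 3 → 0

Answer: 0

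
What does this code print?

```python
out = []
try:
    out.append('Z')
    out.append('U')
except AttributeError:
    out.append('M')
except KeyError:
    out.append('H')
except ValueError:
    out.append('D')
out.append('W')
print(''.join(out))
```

Execution trace: 'Z' (try body) → 'U' (try body, no exception) → 'W' (after the try/except). Output: ZUW

Answer: ZUW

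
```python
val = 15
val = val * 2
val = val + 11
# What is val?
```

Trace:
`val = 15` → val = 15
`val = val * 2` → val = 30
`val = val + 11` → val = 41
So val = 41

Answer: 41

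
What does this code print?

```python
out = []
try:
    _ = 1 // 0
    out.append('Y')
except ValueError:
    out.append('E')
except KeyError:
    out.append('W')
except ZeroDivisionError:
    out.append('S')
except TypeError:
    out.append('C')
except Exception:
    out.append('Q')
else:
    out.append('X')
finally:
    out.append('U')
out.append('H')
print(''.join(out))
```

Execution trace: 'S' (except ZeroDivisionError) → 'U' (finally) → 'H' (after the try/except). Output: SUH

Answer: SUH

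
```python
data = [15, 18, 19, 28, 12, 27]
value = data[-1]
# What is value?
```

Trace:
`data = [15, 18, 19, 28, 12, 27]` → data = [15, 18, 19, 28, 12, 27]
`value = data[-1]` → value = 27
So value = 27

Answer: 27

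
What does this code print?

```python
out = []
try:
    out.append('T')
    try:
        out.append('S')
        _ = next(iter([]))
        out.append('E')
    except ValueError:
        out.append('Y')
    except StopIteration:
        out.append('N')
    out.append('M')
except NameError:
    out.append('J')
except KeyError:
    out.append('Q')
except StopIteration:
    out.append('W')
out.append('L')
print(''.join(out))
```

Execution trace: 'T' (try body) → 'S' (inner try body) → 'N' (inner except StopIteration) → 'M' (try body, no exception) → 'L' (after the try/except). Output: TSNML

Answer: TSNML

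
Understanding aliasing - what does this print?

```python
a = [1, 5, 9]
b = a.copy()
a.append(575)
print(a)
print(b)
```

Key concept: list.copy() creates independent copy.
Step by step:
`a = [1, 5, 9]` → a = [1, 5, 9]
`b = a.copy()` → b = [1, 5, 9]
`a.append(575)` → a = [1, 5, 9, 575]
`print(a)` → prints [1, 5, 9, 575]
`print(b)` → prints [1, 5, 9]

Answer:
[1, 5, 9, 575]
[1, 5, 9]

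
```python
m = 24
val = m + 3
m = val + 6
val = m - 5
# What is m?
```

Trace:
`m = 24` → m = 24
`val = m + 3` → val = 27
`m = val + 6` → m = 33
`val = m - 5` → val = 28
So m = 33

Answer: 33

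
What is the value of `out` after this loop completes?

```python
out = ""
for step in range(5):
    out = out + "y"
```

Repeat 'y' 5 times
`out` takes the values: "" → "y" → "yy" → "yyy" → "yyyy" → "yyyyy"

Answer: "yyyyy"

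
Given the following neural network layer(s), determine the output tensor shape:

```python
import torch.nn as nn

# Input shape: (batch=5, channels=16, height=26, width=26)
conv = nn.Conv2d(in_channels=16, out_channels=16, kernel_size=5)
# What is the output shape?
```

Input: (5, 16, 26, 26) -> Output: (5, 16, 22, 22)

Answer: (5, 16, 22, 22)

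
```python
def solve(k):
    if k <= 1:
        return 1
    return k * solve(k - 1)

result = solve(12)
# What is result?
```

solve(12) = 12 * 11 * 10 * 9 * 8 * 7 * 6 * 5 * 4 * 3 * 2 * 1 = 479001600

Answer: 479001600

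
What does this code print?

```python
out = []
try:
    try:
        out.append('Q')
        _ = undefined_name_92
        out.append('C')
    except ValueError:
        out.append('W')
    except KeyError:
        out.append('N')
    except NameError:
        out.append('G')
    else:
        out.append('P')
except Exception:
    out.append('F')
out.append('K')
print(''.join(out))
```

Execution trace: 'Q' (inner try body) → 'G' (inner except NameError) → 'K' (after the try/except). Output: QGK

Answer: QGK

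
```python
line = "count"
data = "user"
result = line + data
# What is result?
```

Trace:
`line = "count"` → line = 'count'
`data = "user"` → data = 'user'
`result = line + data` → result = 'countuser'
So result = 'countuser'

Answer: 'countuser'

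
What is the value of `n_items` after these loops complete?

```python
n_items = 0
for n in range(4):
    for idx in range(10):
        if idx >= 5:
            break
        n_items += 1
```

Inner breaks at 5, outer runs 4 times
`n_items` takes the values: 0 → 1 → 2 → 3 → 4 → 5 → 6 → 7 → 8 → 9 → 10 → 11 → 12 → 13 → 14 → 15 → 16 → 17 → 18 → 19 → 20

Answer: 20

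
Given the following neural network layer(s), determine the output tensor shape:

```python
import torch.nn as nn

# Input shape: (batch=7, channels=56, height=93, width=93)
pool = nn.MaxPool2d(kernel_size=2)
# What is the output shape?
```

Input: (7, 56, 93, 93) -> Output: (7, 56, 46, 46)

Answer: (7, 56, 46, 46)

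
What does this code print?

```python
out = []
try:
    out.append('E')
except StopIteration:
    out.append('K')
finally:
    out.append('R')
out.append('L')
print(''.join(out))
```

Execution trace: 'E' (try body, no exception) → 'R' (finally) → 'L' (after the try/except). Output: ERL

Answer: ERL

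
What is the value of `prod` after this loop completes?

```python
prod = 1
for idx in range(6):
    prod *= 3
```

3^6 = 729
`prod` takes the values: 1 → 3 → 9 → 27 → 81 → 243 → 729

Answer: 729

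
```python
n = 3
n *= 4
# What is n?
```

Trace:
`n = 3` → n = 3
`n *= 4` → n = 12
So n = 12

Answer: 12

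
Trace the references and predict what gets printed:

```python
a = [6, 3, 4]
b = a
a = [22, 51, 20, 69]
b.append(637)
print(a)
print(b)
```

Key concept: rebinding vs mutation: a is rebound to a new list, b still points at the original.
Step by step:
`a = [6, 3, 4]` → a = [6, 3, 4]
`b = a` → b = [6, 3, 4] (same object as a)
`a = [22, 51, 20, 69]` → a = [22, 51, 20, 69]
`b.append(637)` → b = [6, 3, 4, 637]
`print(a)` → prints [22, 51, 20, 69]
`print(b)` → prints [6, 3, 4, 637]

Answer:
[22, 51, 20, 69]
[6, 3, 4, 637]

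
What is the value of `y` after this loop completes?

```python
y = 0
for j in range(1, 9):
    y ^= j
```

XOR of 1 to 8
`y` takes the values: 0 → 1 → 3 → 0 → 4 → 1 → 7 → 0 → 8

Answer: 8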